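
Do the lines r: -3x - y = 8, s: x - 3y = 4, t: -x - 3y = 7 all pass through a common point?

No

Intersecting r and s: solving the 2×2 system gives (x, y) = (-2, -2).
Substitute into t: (-1)(-2) + (-3)(-2) = 8.
But t requires 7 ≠ 8, so the three lines have no common point.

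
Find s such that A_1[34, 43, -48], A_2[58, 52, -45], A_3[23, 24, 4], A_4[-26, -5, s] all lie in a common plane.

36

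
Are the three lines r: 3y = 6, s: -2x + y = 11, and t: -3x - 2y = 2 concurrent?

The three lines meet at one point iff the augmented coefficient matrix [aᵢ bᵢ cᵢ] has rank < 3, i.e. its determinant vanishes.
Here the determinant is -45.
Nonzero, so no common point exists.

No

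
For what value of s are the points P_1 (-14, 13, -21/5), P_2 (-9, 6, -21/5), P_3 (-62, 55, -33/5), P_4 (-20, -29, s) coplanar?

-9

Normal to plane P_1P_2P_3: n = (84/5, 12, -126); plane equation n·P = 450.
Requiring n·P_4 = 450: (-126)s + (-684) = 450.
So s = -9.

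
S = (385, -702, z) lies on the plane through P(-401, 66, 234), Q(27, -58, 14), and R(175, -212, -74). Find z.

Coplanarity requires PQ · (PR × PS) = 0.
PQ = (428, -124, -220), PR = (576, -278, -308); the triple product is linear in z with coefficient -47560 and constant term -10843680.
Setting it to zero: z = -228.

-228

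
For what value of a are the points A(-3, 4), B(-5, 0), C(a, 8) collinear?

The three points are collinear iff det[AB; AC] = 0.
This determinant is linear in a: (4)a + (4) = 0, so a = -1.

-1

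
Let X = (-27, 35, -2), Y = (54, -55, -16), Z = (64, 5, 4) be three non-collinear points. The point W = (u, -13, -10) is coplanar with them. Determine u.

The plane through X, Y, Z has equation −960x − 1760y + 5760z = -47200.
Substituting W: (-960)u + (-34720) = -47200, so u = 13.

13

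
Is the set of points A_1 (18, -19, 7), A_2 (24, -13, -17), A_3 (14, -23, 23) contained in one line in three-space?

A_1A_2 = (6, 6, -24), A_1A_3 = (-4, -4, 16).
A_1A_2 × A_1A_3 = (0, 0, 0).
The cross product vanishes, so the three points are collinear.

Yes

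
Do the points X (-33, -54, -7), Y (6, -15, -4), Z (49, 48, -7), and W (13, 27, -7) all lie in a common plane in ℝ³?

No

With X as base: XY = (39, 39, 3), XZ = (82, 102, 0), XW = (46, 81, 0).
XZ × XW = (0, 0, 1950).
XY · (XZ × XW) = 5850.
Since 5850 ≠ 0, the four points are not coplanar.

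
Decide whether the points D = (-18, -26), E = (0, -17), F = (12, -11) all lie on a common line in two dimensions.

Yes

DE = (18, 9), DF = (30, 15).
Twice the signed area of △DEF is (18)(15) − (9)(30) = 0.
The triangle is degenerate (zero area), so the points are collinear.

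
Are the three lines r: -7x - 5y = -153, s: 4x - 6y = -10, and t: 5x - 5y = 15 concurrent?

Yes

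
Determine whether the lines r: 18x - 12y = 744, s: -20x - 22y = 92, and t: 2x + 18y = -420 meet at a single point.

Yes

Intersecting r and s: solving the 2×2 system gives (x, y) = (24, -26).
Substitute into t: (2)(24) + (18)(-26) = -420.
This equals -420, so (24, -26) lies on all three lines and they are concurrent.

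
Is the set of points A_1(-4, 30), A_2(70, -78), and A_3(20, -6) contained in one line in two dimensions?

No

A_1A_2 = (74, -108), A_1A_3 = (24, -36).
det[A_1A_2; A_1A_3] = (74)(-36) − (-108)(24) = -72.
The determinant is nonzero, so they are not collinear.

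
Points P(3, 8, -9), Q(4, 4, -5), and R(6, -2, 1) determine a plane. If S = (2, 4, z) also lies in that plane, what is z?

-5

The plane through P, Q, R has equation 2y + 2z = -2.
Substituting S: (2)z + (8) = -2, so z = -5.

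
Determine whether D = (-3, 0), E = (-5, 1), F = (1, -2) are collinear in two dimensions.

DE = (-2, 1), DF = (4, -2).
Twice the signed area of △DEF is (-2)(-2) − (1)(4) = 0.
The triangle is degenerate (zero area), so the points are collinear.

Yes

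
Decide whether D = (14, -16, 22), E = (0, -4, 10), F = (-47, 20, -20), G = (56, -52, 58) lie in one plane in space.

Yes

With D as base: DE = (-14, 12, -12), DF = (-61, 36, -42), DG = (42, -36, 36).
DF × DG = (-216, 432, 684).
DE · (DF × DG) = 0.
The scalar triple product vanishes, so the four points are coplanar.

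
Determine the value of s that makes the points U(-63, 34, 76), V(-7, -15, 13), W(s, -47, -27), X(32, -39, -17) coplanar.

45

Coplanarity ⇔ det[UV; UW; UX] = 0.
Expanding, this is linear in s: (42)s + (-1890) = 0.
So s = 45.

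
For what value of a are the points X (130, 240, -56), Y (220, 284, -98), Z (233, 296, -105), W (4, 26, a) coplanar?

Coplanarity ⇔ det[XY; XZ; XW] = 0.
Expanding, this is linear in a: (508)a + (-14224) = 0.
So a = 28.

28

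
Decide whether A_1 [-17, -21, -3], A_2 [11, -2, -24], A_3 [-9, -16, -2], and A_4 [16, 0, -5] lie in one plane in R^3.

The four points are coplanar iff the 3×3 determinant with rows A_1A_2, A_1A_3, A_1A_4 is zero.
Rows: (28, 19, -21), (8, 5, 1), (33, 21, -2).
Expanding along the first row: (28)(-31) − (19)(-49) + (-21)(3) = 0.
Zero determinant ⇒ coplanar.

Yes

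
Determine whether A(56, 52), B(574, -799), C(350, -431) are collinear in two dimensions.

Yes

AB = (518, -851), AC = (294, -483).
det[AB; AC] = (518)(-483) − (-851)(294) = 0.
The determinant is zero, so the points are collinear.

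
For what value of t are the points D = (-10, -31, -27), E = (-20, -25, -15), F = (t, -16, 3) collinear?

-35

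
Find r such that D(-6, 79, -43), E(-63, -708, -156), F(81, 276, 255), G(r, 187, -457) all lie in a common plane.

The points are coplanar iff DE · (DF × DG) = 0.
Expanding, this is linear in r: (-212265)r + (-24198210) = 0.
So r = -114.

-114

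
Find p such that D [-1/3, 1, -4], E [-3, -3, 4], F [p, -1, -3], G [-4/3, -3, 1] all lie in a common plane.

Normal to plane DEG: n = (12, 16/3, 20/3); plane equation n·P = -76/3.
Requiring n·F = -76/3: (12)p + (-76/3) = -76/3.
So p = 0.

0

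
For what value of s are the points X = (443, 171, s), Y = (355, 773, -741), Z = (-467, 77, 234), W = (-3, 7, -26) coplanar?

-421

Coplanarity ⇔ det[XY; XZ; XW] = 0.
Expanding, this is linear in s: (-380484)s + (-160183764) = 0.
So s = -421.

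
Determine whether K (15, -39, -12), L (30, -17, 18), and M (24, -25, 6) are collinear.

No

KL = (15, 22, 30), KM = (9, 14, 18).
Comparing components 2 and 3: (22)(18) − (30)(14) = -24 ≠ 0, so KL and KM are not parallel and the points are not collinear.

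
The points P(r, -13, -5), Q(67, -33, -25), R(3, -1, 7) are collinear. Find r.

27

Collinearity requires PQ × PR = 0; each component is linear in r.
The y-component gives (32)r + (-864) = 0, so r = 27.
The remaining components then also vanish.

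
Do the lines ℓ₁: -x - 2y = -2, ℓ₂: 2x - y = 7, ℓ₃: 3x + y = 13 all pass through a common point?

The three lines meet at one point iff the augmented coefficient matrix [aᵢ bᵢ cᵢ] has rank < 3, i.e. its determinant vanishes.
Here the determinant is 20.
Nonzero, so no common point exists.

No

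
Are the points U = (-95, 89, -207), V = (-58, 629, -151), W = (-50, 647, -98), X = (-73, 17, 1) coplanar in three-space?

No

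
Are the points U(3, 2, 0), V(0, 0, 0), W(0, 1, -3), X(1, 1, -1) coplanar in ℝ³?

With U as base: UV = (-3, -2, 0), UW = (-3, -1, -3), UX = (-2, -1, -1).
UW × UX = (-2, 3, 1).
UV · (UW × UX) = 0.
The scalar triple product vanishes, so the four points are coplanar.

Yes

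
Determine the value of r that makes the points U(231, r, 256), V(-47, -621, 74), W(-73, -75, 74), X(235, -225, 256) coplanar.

-141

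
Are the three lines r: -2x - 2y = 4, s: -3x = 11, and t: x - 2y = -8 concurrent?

The three lines meet at one point iff the augmented coefficient matrix [aᵢ bᵢ cᵢ] has rank < 3, i.e. its determinant vanishes.
Here the determinant is 6.
Nonzero, so no common point exists.

No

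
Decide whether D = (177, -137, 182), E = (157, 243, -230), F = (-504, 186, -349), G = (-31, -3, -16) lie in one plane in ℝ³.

No

The four points are coplanar iff the 3×3 determinant with rows DE, DF, DG is zero.
Rows: (-20, 380, -412), (-681, 323, -531), (-208, 134, -198).
Expanding along the first row: (-20)(7200) − (380)(24390) + (-412)(-24070) = 504640.
Nonzero ⇒ not coplanar.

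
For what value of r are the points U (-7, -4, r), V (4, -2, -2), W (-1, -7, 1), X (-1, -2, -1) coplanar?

1

Coplanarity ⇔ det[UV; UW; UX] = 0.
Expanding, this is linear in r: (25)r + (-25) = 0.
So r = 1.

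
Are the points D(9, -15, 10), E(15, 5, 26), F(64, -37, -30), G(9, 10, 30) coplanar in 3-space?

No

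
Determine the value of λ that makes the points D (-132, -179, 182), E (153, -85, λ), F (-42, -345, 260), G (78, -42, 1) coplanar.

0

Normal to plane DFG: n = (19360, 32670, 47190); plane equation n·P = 185130.
Requiring n·E = 185130: (47190)λ + (185130) = 185130.
So λ = 0.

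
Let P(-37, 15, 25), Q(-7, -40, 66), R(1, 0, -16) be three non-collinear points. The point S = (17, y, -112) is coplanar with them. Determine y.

40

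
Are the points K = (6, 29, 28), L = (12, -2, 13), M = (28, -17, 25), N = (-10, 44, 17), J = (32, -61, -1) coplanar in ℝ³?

The plane through K, L, M has normal n = KL × KM = (-597, -312, 406) and equation n·P = -1262.
Checking the remaining points: n·N = -856, n·J = -478.
Since n·N = -856 ≠ -1262, N is off the plane and the points are not all coplanar.

No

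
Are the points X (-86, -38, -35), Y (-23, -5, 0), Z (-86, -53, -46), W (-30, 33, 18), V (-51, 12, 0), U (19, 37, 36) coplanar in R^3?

No

The plane through X, Y, Z has normal n = XY × XZ = (162, 693, -945) and equation n·P = -7191.
Checking the remaining points: n·W = 999, n·V = 54, n·U = -5301.
Since n·W = 999 ≠ -7191, W is off the plane and the points are not all coplanar.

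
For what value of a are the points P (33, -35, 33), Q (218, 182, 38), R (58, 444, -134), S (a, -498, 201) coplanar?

23

The points are coplanar iff PQ · (PR × PS) = 0.
Expanding, this is linear in a: (-38634)a + (888582) = 0.
So a = 23.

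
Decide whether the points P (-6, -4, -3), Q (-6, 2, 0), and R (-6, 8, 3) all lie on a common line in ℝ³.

Yes

PQ = (0, 6, 3), PR = (0, 12, 6).
PQ × PR = (0, 0, 0).
The cross product vanishes, so the three points are collinear.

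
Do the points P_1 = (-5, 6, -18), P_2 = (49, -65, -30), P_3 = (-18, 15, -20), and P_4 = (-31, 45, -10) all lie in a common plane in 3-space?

No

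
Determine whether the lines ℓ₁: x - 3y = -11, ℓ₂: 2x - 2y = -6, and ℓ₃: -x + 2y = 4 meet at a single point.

No

The three lines meet at one point iff the augmented coefficient matrix [aᵢ bᵢ cᵢ] has rank < 3, i.e. its determinant vanishes.
Here the determinant is -12.
Nonzero, so no common point exists.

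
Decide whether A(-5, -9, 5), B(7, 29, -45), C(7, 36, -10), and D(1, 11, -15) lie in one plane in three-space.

Yes

With A as base: AB = (12, 38, -50), AC = (12, 45, -15), AD = (6, 20, -20).
AC × AD = (-600, 150, -30).
AB · (AC × AD) = 0.
The scalar triple product vanishes, so the four points are coplanar.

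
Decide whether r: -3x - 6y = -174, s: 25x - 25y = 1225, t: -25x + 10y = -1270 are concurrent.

Yes

The three lines meet at one point iff the augmented coefficient matrix [aᵢ bᵢ cᵢ] has rank < 3, i.e. its determinant vanishes.
Here the determinant is 0.
It vanishes, so the lines are concurrent at (52, 3).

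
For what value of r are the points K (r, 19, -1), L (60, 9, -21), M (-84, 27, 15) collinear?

-20

Collinearity requires KL × KM = 0; each component is linear in r.
The y-component gives (36)r + (720) = 0, so r = -20.
The remaining components then also vanish.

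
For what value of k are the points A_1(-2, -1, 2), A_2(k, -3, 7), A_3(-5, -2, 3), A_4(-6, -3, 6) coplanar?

Normal to plane A_1A_3A_4: n = (-2, 8, 2); plane equation n·P = 0.
Requiring n·A_2 = 0: (-2)k + (-10) = 0.
So k = -5.

-5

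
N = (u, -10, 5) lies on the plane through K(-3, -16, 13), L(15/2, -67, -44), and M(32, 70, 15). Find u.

4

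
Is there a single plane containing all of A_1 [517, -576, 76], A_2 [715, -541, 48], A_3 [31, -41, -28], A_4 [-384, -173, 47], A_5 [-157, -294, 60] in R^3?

No

The plane through A_1, A_2, A_3 has normal n = A_1A_2 × A_1A_3 = (11340, 34200, 122940) and equation n·P = -4492980.
Checking the remaining points: n·A_4 = -4492980, n·A_5 = -4458780.
Since n·A_5 = -4458780 ≠ -4492980, A_5 is off the plane and the points are not all coplanar.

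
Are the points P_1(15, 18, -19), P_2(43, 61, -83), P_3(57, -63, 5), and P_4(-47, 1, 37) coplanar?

No

The four points are coplanar iff the 3×3 determinant with rows P_1P_2, P_1P_3, P_1P_4 is zero.
Rows: (28, 43, -64), (42, -81, 24), (-62, -17, 56).
Expanding along the first row: (28)(-4128) − (43)(3840) + (-64)(-5736) = 86400.
Nonzero ⇒ not coplanar.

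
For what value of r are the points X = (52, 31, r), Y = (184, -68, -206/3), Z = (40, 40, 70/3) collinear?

Collinearity requires XY × XZ = 0; each component is linear in r.
The x-component gives (108)r + (-1692) = 0, so r = 47/3.
The remaining components then also vanish.

47/3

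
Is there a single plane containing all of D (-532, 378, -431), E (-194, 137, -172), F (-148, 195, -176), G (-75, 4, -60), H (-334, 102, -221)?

Yes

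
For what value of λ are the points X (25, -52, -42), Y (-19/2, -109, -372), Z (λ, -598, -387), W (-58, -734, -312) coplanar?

-53

Coplanarity ⇔ det[XY; XZ; XW] = 0.
Expanding, this is linear in λ: (209670)λ + (11112510) = 0.
So λ = -53.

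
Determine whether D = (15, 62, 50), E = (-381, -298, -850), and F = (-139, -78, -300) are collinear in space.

DE = (-396, -360, -900), DF = (-154, -140, -350).
DE × DF = (0, 0, 0).
The cross product vanishes, so the three points are collinear.

Yes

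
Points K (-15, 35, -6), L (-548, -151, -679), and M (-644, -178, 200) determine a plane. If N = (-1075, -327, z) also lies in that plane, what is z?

-128

A normal to the plane is n = KL × KM = (-181665, 533115, -3465).
N lies in the plane iff n · KN = 0.
This gives (-3465)z + (-443520) = 0, so z = -128.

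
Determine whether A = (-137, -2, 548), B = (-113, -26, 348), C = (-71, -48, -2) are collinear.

AB = (24, -24, -200), AC = (66, -46, -550).
AB × AC = (4000, 0, 480).
The cross product is nonzero, so the points do not lie on one line.

No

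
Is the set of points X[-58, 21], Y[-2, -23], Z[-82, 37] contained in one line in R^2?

No

XY = (56, -44), XZ = (-24, 16).
If collinear, XZ would be a scalar multiple of XY. But (56)·(16) ≠ (-44)·(-24) (difference -160), so they are not parallel; the points are not collinear.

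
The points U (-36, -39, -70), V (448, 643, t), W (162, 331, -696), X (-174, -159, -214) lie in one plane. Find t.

Normal to plane UWX: n = (-128400, 114900, 27300); plane equation n·P = -1769700.
Requiring n·V = -1769700: (27300)t + (16357500) = -1769700.
So t = -664.

-664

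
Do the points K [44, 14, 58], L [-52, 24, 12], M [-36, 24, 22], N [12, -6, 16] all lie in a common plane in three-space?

No

A normal to the plane through K, L, M is n = KL × KM = (100, 224, -160).
The plane has equation n·P = -1744. For N: n·N = -2704.
-2704 ≠ -1744, so N is off the plane.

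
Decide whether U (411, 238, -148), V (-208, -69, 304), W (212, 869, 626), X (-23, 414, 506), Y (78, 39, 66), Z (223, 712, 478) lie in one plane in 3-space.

Yes

The plane through U, V, W has normal n = UV × UW = (-522830, 389158, -451682) and equation n·P = -55414590.
Checking the remaining points: n·X = -55414590, n·Y = -55414590, n·Z = -55414590.
All equal -55414590, so all 6 points lie in one plane.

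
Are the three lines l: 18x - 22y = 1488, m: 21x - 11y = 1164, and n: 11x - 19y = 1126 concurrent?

Yes

Intersecting l and m: solving the 2×2 system gives (x, y) = (35, -39).
Substitute into n: (11)(35) + (-19)(-39) = 1126.
This equals 1126, so (35, -39) lies on all three lines and they are concurrent.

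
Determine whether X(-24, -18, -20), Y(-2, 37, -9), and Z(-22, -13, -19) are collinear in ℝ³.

XY = (22, 55, 11), XZ = (2, 5, 1).
Each component of XZ is 1/11 times the corresponding component of XY, so XZ = 1/11·XY and the points are collinear.

Yes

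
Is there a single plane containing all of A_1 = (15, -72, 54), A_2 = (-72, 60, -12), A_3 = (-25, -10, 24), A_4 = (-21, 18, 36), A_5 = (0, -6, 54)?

Yes

The plane through A_1, A_2, A_3 has normal n = A_1A_2 × A_1A_3 = (132, 30, -114) and equation n·P = -6336.
Checking the remaining points: n·A_4 = -6336, n·A_5 = -6336.
All equal -6336, so all 5 points lie in one plane.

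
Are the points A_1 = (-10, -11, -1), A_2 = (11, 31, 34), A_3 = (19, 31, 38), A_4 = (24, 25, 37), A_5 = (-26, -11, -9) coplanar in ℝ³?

Yes

The plane through A_1, A_2, A_3 has normal n = A_1A_2 × A_1A_3 = (168, 196, -336) and equation n·P = -3500.
Checking the remaining points: n·A_4 = -3500, n·A_5 = -3500.
All equal -3500, so all 5 points lie in one plane.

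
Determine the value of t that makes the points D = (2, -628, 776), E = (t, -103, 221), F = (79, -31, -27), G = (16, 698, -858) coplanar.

Normal to plane DFG: n = (89280, 114576, 93744); plane equation n·P = 970176.
Requiring n·E = 970176: (89280)t + (8916096) = 970176.
So t = -89.

-89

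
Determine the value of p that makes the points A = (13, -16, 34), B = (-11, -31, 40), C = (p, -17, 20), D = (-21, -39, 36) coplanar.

Normal to plane ABD: n = (108, -156, 42); plane equation n·P = 5328.
Requiring n·C = 5328: (108)p + (3492) = 5328.
So p = 17.

17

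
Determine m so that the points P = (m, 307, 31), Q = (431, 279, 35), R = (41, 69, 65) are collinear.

483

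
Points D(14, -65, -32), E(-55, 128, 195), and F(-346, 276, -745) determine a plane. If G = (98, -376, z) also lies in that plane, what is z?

The plane through D, E, F has equation −215016x − 130917y + 45951z = 4028949.
Substituting G: (45951)z + (28153224) = 4028949, so z = -525.

-525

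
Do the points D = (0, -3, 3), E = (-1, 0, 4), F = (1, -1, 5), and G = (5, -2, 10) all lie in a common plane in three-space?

No

The four points are coplanar iff the 3×3 determinant with rows DE, DF, DG is zero.
Rows: (-1, 3, 1), (1, 2, 2), (5, 1, 7).
Expanding along the first row: (-1)(12) − (3)(-3) + (1)(-9) = -12.
Nonzero ⇒ not coplanar.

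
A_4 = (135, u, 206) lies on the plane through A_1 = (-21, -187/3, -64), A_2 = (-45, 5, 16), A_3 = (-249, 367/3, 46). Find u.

53

Coplanarity requires A_1A_2 · (A_1A_3 × A_1A_4) = 0.
A_1A_2 = (-24, 202/3, 80), A_1A_3 = (-228, 554/3, 110); the triple product is linear in u with coefficient -15600 and constant term 826800.
Setting it to zero: u = 53.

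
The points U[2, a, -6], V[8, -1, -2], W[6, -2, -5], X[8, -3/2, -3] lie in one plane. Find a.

-3/2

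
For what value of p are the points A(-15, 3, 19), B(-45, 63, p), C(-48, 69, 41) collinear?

39

Direction AC = (-33, 66, 22). From the x-coordinate of B, the parameter along the line is τ = (-45 − (-15))/(-33) = 10/11.
Then p = 19 + 10/11·(22) = 39.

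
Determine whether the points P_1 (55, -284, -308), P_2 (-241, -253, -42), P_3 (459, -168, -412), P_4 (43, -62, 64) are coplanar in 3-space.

The four points are coplanar iff the 3×3 determinant with rows P_1P_2, P_1P_3, P_1P_4 is zero.
Rows: (-296, 31, 266), (404, 116, -104), (-12, 222, 372).
Expanding along the first row: (-296)(66240) − (31)(149040) + (266)(91080) = 0.
Zero determinant ⇒ coplanar.

Yes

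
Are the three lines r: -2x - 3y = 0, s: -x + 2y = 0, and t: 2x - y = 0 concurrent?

Yes

Lines aᵢx + bᵢy = cᵢ with pairwise distinct directions are concurrent exactly when det[aᵢ bᵢ cᵢ] = 0.
Here the determinant is 0.
It vanishes, so the lines are concurrent at (0, 0).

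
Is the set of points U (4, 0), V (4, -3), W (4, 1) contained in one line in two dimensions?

UV = (0, -3), UW = (0, 1).
Checking proportionality: UW = -1/3·UV, so the vectors are parallel and the points are collinear.

Yes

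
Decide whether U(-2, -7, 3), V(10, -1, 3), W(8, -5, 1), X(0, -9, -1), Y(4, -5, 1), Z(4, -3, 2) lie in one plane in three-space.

No

The plane through U, V, W has normal n = UV × UW = (-12, 24, -36) and equation n·P = -252.
Checking the remaining points: n·X = -180, n·Y = -204, n·Z = -192.
Since n·X = -180 ≠ -252, X is off the plane and the points are not all coplanar.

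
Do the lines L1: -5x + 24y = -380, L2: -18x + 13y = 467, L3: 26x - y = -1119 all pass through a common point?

Yes

Intersecting L1 and L2: solving the 2×2 system gives (x, y) = (-44, -25).
Substitute into L3: (26)(-44) + (-1)(-25) = -1119.
This equals -1119, so (-44, -25) lies on all three lines and they are concurrent.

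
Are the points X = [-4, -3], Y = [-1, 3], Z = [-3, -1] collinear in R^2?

XY = (3, 6), XZ = (1, 2).
Checking proportionality: XZ = 1/3·XY, so the vectors are parallel and the points are collinear.

Yes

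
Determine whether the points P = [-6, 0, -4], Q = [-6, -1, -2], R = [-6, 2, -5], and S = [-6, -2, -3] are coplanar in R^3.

A normal to the plane through P, Q, R is n = PQ × PR = (-3, 0, 0).
The plane has equation n·X = 18. For S: n·S = 18.
Equal, so S lies in the plane and all four are coplanar.

Yes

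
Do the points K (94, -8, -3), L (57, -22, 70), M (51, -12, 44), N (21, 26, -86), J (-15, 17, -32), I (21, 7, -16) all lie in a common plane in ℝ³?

No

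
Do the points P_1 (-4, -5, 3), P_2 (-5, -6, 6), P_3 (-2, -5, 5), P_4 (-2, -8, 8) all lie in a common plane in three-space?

No

The four points are coplanar iff the 3×3 determinant with rows P_1P_2, P_1P_3, P_1P_4 is zero.
Rows: (-1, -1, 3), (2, 0, 2), (2, -3, 5).
Expanding along the first row: (-1)(6) − (-1)(6) + (3)(-6) = -18.
Nonzero ⇒ not coplanar.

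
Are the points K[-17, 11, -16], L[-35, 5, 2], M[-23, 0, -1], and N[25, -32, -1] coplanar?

A normal to the plane through K, L, M is n = KL × KM = (108, 162, 162).
The plane has equation n·P = -2646. For N: n·N = -2646.
Equal, so N lies in the plane and all four are coplanar.

Yes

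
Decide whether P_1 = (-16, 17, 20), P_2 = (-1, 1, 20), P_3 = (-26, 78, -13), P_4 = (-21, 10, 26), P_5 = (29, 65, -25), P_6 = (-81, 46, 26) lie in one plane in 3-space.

No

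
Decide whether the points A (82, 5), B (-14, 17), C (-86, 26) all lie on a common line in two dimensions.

Yes

AB = (-96, 12), AC = (-168, 21).
det[AB; AC] = (-96)(21) − (12)(-168) = 0.
The determinant is zero, so the points are collinear.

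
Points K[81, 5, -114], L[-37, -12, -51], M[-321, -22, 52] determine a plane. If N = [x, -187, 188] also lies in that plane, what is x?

81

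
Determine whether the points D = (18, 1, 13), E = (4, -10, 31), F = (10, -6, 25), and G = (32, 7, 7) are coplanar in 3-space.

Yes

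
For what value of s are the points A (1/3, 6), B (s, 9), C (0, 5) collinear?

4/3

The three points are collinear iff det[AB; AC] = 0.
This determinant is linear in s: (-1)s + (4/3) = 0, so s = 4/3.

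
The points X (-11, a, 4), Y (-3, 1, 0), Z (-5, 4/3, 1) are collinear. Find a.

Collinearity requires XY × XZ = 0; each component is linear in a.
The x-component gives (-1)a + (7/3) = 0, so a = 7/3.
The remaining components then also vanish.

7/3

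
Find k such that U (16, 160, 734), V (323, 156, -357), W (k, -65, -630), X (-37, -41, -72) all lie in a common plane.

The points are coplanar iff UV · (UW × UX) = 0.
Expanding, this is linear in k: (216067)k + (-19229963) = 0.
So k = 89.

89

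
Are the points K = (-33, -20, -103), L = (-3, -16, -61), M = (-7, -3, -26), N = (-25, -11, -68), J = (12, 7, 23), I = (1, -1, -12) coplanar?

The plane through K, L, M has normal n = KL × KM = (-406, -1218, 406) and equation n·P = -4060.
Checking the remaining points: n·N = -4060, n·J = -4060, n·I = -4060.
All equal -4060, so all 6 points lie in one plane.

Yes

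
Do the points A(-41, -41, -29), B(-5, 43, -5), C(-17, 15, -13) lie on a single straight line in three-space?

AB = (36, 84, 24), AC = (24, 56, 16).
AB × AC = (0, 0, 0).
The cross product vanishes, so the three points are collinear.

Yes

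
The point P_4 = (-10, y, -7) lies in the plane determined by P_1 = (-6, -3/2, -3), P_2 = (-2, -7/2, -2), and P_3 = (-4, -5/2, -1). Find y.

The plane through P_1, P_2, P_3 has equation −3x − 6y = 27.
Substituting P_4: (-6)y + (30) = 27, so y = 1/2.

1/2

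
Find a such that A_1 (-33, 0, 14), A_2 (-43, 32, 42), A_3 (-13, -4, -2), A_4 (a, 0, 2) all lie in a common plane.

-15

Coplanarity ⇔ det[A_1A_2; A_1A_3; A_1A_4] = 0.
Expanding, this is linear in a: (-400)a + (-6000) = 0.
So a = -15.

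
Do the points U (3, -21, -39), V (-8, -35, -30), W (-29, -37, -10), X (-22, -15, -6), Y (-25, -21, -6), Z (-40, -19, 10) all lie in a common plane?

No

The plane through U, V, W has normal n = UV × UW = (-262, 31, -272) and equation n·P = 9171.
Checking the remaining points: n·X = 6931, n·Y = 7531, n·Z = 7171.
Since n·X = 6931 ≠ 9171, X is off the plane and the points are not all coplanar.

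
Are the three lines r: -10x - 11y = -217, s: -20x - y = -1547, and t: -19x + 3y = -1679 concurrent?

The three lines meet at one point iff the augmented coefficient matrix [aᵢ bᵢ cᵢ] has rank < 3, i.e. its determinant vanishes.
Here the determinant is 0.
It vanishes, so the lines are concurrent at (80, -53).

Yes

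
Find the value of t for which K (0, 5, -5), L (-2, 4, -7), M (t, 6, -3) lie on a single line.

2

Direction KL = (-2, -1, -2). From the y-coordinate of M, the parameter along the line is τ = (6 − 5)/(-1) = -1.
Then t = 0 + (-1)·(-2) = 2.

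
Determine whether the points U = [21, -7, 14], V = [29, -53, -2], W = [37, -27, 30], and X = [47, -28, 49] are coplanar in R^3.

No

The four points are coplanar iff the 3×3 determinant with rows UV, UW, UX is zero.
Rows: (8, -46, -16), (16, -20, 16), (26, -21, 35).
Expanding along the first row: (8)(-364) − (-46)(144) + (-16)(184) = 768.
Nonzero ⇒ not coplanar.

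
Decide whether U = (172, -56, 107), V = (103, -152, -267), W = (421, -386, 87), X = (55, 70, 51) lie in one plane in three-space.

No

The four points are coplanar iff the 3×3 determinant with rows UV, UW, UX is zero.
Rows: (-69, -96, -374), (249, -330, -20), (-117, 126, -56).
Expanding along the first row: (-69)(21000) − (-96)(-16284) + (-374)(-7236) = -306000.
Nonzero ⇒ not coplanar.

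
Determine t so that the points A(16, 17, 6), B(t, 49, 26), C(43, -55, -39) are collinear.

4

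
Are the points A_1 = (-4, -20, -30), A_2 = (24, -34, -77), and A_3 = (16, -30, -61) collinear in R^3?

No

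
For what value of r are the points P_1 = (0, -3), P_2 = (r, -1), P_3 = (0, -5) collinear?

0

Collinearity: (P_2 − P_1) must be parallel to (P_3 − P_1) = (0, -2).
Cross-multiplying the components: (r − 0)·(-2) = (2)·(0).
Solving gives r = 0.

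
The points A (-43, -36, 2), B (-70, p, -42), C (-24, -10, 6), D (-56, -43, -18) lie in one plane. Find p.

-49

The points are coplanar iff AB · (AC × AD) = 0.
Expanding, this is linear in p: (328)p + (16072) = 0.
So p = -49.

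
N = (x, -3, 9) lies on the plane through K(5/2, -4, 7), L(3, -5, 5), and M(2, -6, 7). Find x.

The plane through K, L, M has equation −4x + 1y − (3/2)z = -49/2.
Substituting N: (-4)x + (-33/2) = -49/2, so x = 2.

2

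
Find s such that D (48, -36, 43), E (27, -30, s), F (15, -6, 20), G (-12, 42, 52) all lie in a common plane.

0

The points are coplanar iff DE · (DF × DG) = 0.
Expanding, this is linear in s: (-774)s + (0) = 0.
So s = 0.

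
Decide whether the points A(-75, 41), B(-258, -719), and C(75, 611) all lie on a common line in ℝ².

No

AB = (-183, -760), AC = (150, 570).
det[AB; AC] = (-183)(570) − (-760)(150) = 9690.
The determinant is nonzero, so they are not collinear.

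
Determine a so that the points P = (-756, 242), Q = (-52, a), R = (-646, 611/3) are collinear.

-10/3

The three points are collinear iff det[PQ; PR] = 0.
This determinant is linear in a: (-110)a + (-1100/3) = 0, so a = -10/3.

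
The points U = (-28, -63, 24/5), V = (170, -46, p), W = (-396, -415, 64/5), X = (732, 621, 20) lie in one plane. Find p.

639/5

The points are coplanar iff UV · (UW × UX) = 0.
Expanding, this is linear in p: (15808)p + (-10101312/5) = 0.
So p = 639/5.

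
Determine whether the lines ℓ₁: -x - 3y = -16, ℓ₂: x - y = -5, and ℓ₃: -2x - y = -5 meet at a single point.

No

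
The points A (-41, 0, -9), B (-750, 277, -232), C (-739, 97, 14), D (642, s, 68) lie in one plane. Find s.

Normal to plane ABC: n = (28002, 171961, 124573); plane equation n·P = -2269239.
Requiring n·D = -2269239: (171961)s + (26448248) = -2269239.
So s = -167.

-167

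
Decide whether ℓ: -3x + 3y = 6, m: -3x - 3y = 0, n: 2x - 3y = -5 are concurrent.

Yes

Intersecting ℓ and m: solving the 2×2 system gives (x, y) = (-1, 1).
Substitute into n: (2)(-1) + (-3)(1) = -5.
This equals -5, so (-1, 1) lies on all three lines and they are concurrent.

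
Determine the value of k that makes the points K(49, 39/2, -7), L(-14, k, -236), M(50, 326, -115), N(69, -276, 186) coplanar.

-169/2

Coplanarity ⇔ det[KL; KM; KN] = 0.
Expanding, this is linear in k: (-2353)k + (-397657/2) = 0.
So k = -169/2.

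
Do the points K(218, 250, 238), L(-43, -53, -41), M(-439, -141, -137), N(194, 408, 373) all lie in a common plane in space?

No

A normal to the plane through K, L, M is n = KL × KM = (4536, 85428, -97020).
The plane has equation n·P = -744912. For N: n·N = -453852.
-453852 ≠ -744912, so N is off the plane.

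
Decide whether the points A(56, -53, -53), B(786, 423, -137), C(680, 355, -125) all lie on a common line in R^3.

AB = (730, 476, -84), AC = (624, 408, -72).
Comparing components 3 and 1: (-84)(624) − (730)(-72) = 144 ≠ 0, so AB and AC are not parallel and the points are not collinear.

No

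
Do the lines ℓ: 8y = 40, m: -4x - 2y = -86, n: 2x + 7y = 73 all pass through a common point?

Yes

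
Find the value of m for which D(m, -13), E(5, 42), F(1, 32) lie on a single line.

The three points are collinear iff det[DE; DF] = 0.
This determinant is linear in m: (10)m + (170) = 0, so m = -17.

-17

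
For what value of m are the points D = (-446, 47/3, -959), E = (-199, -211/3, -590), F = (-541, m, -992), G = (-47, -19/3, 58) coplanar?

The points are coplanar iff DE · (DF × DG) = 0.
Expanding, this is linear in m: (103968)m + (-8213472) = 0.
So m = 79.

79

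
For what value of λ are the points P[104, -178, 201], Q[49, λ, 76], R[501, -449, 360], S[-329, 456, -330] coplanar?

-43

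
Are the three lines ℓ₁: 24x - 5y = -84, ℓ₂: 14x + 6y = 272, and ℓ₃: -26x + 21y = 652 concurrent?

Intersecting ℓ₁ and ℓ₂: solving the 2×2 system gives (x, y) = (4, 36).
Substitute into ℓ₃: (-26)(4) + (21)(36) = 652.
This equals 652, so (4, 36) lies on all three lines and they are concurrent.

Yes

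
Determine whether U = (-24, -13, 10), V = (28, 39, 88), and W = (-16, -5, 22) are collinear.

UV = (52, 52, 78), UW = (8, 8, 12).
Each component of UW is 2/13 times the corresponding component of UV, so UW = 2/13·UV and the points are collinear.

Yes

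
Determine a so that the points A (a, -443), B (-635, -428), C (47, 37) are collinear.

-657

Collinearity: (A − B) must be parallel to (C − B) = (682, 465).
Cross-multiplying the components: (a − (-635))·(465) = (-15)·(682).
Solving gives a = -657.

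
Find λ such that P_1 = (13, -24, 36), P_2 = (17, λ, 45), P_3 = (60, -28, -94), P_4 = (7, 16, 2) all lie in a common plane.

-40

The points are coplanar iff P_1P_2 · (P_1P_3 × P_1P_4) = 0.
Expanding, this is linear in λ: (2378)λ + (95120) = 0.
So λ = -40.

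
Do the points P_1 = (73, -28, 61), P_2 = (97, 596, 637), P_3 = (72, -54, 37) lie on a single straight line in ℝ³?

Yes

P_1P_2 = (24, 624, 576), P_1P_3 = (-1, -26, -24).
P_1P_2 × P_1P_3 = (0, 0, 0).
The cross product vanishes, so the three points are collinear.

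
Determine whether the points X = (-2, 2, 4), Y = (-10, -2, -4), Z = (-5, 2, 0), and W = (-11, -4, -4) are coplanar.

Yes

With X as base: XY = (-8, -4, -8), XZ = (-3, 0, -4), XW = (-9, -6, -8).
XZ × XW = (-24, 12, 18).
XY · (XZ × XW) = 0.
The scalar triple product vanishes, so the four points are coplanar.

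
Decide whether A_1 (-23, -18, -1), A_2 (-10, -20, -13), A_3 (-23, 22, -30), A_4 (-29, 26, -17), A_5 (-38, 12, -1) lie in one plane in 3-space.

The plane through A_1, A_2, A_3 has normal n = A_1A_2 × A_1A_3 = (538, 377, 520) and equation n·P = -19680.
Checking the remaining points: n·A_4 = -14640, n·A_5 = -16440.
Since n·A_4 = -14640 ≠ -19680, A_4 is off the plane and the points are not all coplanar.

No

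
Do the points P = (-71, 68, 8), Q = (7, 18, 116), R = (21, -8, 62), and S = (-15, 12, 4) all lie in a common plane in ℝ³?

No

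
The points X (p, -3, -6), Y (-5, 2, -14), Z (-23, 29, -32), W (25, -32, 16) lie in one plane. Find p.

Coplanarity ⇔ det[XY; XZ; XW] = 0.
Expanding, this is linear in p: (-198)p + (594) = 0.
So p = 3.

3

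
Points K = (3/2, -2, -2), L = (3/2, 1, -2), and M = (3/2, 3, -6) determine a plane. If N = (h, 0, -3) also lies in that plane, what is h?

3/2

The plane through K, L, M has equation −12x = -18.
Substituting N: (-12)h + (0) = -18, so h = 3/2.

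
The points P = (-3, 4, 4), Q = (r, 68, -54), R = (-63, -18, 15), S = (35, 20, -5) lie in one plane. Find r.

25

Coplanarity ⇔ det[PQ; PR; PS] = 0.
Expanding, this is linear in r: (22)r + (-550) = 0.
So r = 25.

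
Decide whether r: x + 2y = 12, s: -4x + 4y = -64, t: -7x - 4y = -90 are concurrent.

Lines aᵢx + bᵢy = cᵢ with pairwise distinct directions are concurrent exactly when det[aᵢ bᵢ cᵢ] = 0.
Here the determinant is 88.
Nonzero, so no common point exists.

No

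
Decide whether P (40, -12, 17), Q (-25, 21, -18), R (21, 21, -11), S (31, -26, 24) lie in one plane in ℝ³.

The four points are coplanar iff the 3×3 determinant with rows PQ, PR, PS is zero.
Rows: (-65, 33, -35), (-19, 33, -28), (-9, -14, 7).
Expanding along the first row: (-65)(-161) − (33)(-385) + (-35)(563) = 3465.
Nonzero ⇒ not coplanar.

No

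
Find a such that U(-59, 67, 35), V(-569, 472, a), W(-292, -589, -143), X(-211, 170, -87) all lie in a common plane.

-375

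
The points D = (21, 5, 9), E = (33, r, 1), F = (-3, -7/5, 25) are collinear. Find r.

41/5

Direction DF = (-24, -32/5, 16). From the x-coordinate of E, the parameter along the line is τ = (33 − 21)/(-24) = -1/2.
Then r = 5 + (-1/2)·(-32/5) = 41/5.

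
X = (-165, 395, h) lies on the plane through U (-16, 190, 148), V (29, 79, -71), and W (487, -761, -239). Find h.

A normal to the plane is n = UV × UW = (-165312, -92742, 13038).
X lies in the plane iff n · UX = 0.
This gives (13038)h + (3689754) = 0, so h = -283.

-283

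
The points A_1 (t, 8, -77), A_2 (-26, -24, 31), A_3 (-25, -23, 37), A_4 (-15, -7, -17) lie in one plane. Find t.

The points are coplanar iff A_1A_2 · (A_1A_3 × A_1A_4) = 0.
Expanding, this is linear in t: (150)t + (900) = 0.
So t = -6.

-6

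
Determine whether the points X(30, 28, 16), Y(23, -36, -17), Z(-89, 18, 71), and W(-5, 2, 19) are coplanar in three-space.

With X as base: XY = (-7, -64, -33), XZ = (-119, -10, 55), XW = (-35, -26, 3).
XZ × XW = (1400, -1568, 2744).
XY · (XZ × XW) = 0.
The scalar triple product vanishes, so the four points are coplanar.

Yes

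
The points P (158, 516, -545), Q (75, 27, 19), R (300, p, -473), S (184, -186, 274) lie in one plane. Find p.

Normal to plane PQS: n = (-4563, 82641, 70980); plane equation n·X = 3237702.
Requiring n·R = 3237702: (82641)p + (-34942440) = 3237702.
So p = 462.

462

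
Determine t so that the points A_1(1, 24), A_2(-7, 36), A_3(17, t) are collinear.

Collinearity: (A_3 − A_1) must be parallel to (A_2 − A_1) = (-8, 12).
Cross-multiplying the components: (t − 24)·(-8) = (16)·(12).
Solving gives t = 0.

0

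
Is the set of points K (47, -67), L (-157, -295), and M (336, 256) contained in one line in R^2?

Yes

KL = (-204, -228), KM = (289, 323).
Twice the signed area of △KLM is (-204)(323) − (-228)(289) = 0.
The triangle is degenerate (zero area), so the points are collinear.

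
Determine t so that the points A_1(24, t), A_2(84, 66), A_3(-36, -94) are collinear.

-14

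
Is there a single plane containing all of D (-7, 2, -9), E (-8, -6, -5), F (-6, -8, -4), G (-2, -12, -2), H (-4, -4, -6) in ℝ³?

Yes

The plane through D, E, F has normal n = DE × DF = (0, 9, 18) and equation n·P = -144.
Checking the remaining points: n·G = -144, n·H = -144.
All equal -144, so all 5 points lie in one plane.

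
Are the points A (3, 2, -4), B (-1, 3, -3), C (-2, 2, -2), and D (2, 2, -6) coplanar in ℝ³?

No

The four points are coplanar iff the 3×3 determinant with rows AB, AC, AD is zero.
Rows: (-4, 1, 1), (-5, 0, 2), (-1, 0, -2).
Expanding along the first row: (-4)(0) − (1)(12) + (1)(0) = -12.
Nonzero ⇒ not coplanar.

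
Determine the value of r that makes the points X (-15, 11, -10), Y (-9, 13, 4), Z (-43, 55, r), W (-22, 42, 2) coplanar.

-30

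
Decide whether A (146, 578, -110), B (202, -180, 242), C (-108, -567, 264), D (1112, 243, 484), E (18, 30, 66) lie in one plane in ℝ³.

The plane through A, B, C has normal n = AB × AC = (119548, -110352, -256652) and equation n·P = -18097728.
Checking the remaining points: n·D = -18097728, n·E = -18097728.
All equal -18097728, so all 5 points lie in one plane.

Yes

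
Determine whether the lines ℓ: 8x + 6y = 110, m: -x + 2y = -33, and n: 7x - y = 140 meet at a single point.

Intersecting ℓ and m: solving the 2×2 system gives (x, y) = (19, -7).
Substitute into n: (7)(19) + (-1)(-7) = 140.
This equals 140, so (19, -7) lies on all three lines and they are concurrent.

Yes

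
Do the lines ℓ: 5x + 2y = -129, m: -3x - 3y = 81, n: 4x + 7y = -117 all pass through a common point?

Intersecting ℓ and m: solving the 2×2 system gives (x, y) = (-25, -2).
Substitute into n: (4)(-25) + (7)(-2) = -114.
But n requires -117 ≠ -114, so the three lines have no common point.

No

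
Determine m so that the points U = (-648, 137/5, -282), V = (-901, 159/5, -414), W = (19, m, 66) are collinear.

79/5

Collinearity requires UV × UW = 0; each component is linear in m.
The x-component gives (132)m + (-10428/5) = 0, so m = 79/5.
The remaining components then also vanish.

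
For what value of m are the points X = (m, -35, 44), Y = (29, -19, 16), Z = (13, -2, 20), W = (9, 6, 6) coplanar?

37

The points are coplanar iff XY · (XZ × XW) = 0.
Expanding, this is linear in m: (270)m + (-9990) = 0.
So m = 37.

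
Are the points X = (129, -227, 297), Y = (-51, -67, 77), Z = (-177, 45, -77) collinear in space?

XY = (-180, 160, -220), XZ = (-306, 272, -374).
XY × XZ = (0, 0, 0).
The cross product vanishes, so the three points are collinear.

Yes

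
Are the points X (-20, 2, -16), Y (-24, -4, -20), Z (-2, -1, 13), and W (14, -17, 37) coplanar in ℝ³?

The four points are coplanar iff the 3×3 determinant with rows XY, XZ, XW is zero.
Rows: (-4, -6, -4), (18, -3, 29), (34, -19, 53).
Expanding along the first row: (-4)(392) − (-6)(-32) + (-4)(-240) = -800.
Nonzero ⇒ not coplanar.

No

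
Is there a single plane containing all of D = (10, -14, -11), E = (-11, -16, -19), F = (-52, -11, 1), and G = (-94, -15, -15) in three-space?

With D as base: DE = (-21, -2, -8), DF = (-62, 3, 12), DG = (-104, -1, -4).
DF × DG = (0, -1496, 374).
DE · (DF × DG) = 0.
The scalar triple product vanishes, so the four points are coplanar.

Yes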